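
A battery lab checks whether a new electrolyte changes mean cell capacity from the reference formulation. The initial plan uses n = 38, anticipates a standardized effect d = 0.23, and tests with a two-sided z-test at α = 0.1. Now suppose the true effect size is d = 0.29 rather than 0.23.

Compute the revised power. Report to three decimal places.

With d = 0.29: δ = d·√n = 0.29 × √38 = 1.7877. Critical value z_{0.05} = 1.645.
Revised power = Φ(δ − 1.645) + Φ(−δ − 1.645) = Φ(0.143) + Φ(-3.433) = 0.5568 + 0.0003 = 0.5571.

Power ≈ 0.557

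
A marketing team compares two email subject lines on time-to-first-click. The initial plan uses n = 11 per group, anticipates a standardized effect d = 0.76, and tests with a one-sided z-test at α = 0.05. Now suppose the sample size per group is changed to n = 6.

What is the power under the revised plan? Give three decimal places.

Power ≈ 0.371

With n = 6 per group: δ = d·√(n/2) = 0.76 × √(6/2) = 1.3164. Critical value z_{0.05} = 1.645.
Revised power = Φ(δ − 1.645) = Φ(-0.328) = 0.3713.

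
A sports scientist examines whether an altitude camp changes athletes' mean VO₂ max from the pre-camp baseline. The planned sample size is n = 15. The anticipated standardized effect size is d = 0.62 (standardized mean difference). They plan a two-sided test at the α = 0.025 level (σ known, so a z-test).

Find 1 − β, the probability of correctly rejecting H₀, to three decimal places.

Power ≈ 0.564

Noncentrality parameter: δ = d·√n = 0.62 × √15 = 2.4012
Two-sided α = 0.025 → critical value z_{0.0125} = 2.241.
Power = Φ(δ − 2.241) + Φ(−δ − 2.241) = Φ(0.160) + Φ(-4.643) = 0.5635 + 0.0000 = 0.5635.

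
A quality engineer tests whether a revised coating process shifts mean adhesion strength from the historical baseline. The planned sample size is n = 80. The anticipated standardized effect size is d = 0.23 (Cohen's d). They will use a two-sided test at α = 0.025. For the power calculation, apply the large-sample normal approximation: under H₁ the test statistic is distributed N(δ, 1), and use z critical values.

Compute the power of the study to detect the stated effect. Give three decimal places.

Power ≈ 0.427

Noncentrality parameter: δ = d·√n = 0.23 × √80 = 2.0572
Two-sided α = 0.025 → critical value z_{0.0125} = 2.241.
Power = Φ(δ − 2.241) + Φ(−δ − 2.241) = Φ(-0.184) + Φ(-4.299) = 0.4269 + 0.0000 = 0.4269.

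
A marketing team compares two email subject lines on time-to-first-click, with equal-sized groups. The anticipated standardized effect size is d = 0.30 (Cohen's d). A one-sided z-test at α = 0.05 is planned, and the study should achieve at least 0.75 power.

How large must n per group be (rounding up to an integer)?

n = 120 per group

Set Φ(δ − 1.645) = 0.75; then δ − 1.645 = Φ⁻¹(0.75) = 0.674, giving δ = 2.319.
δ = d·√(n/2) ⇒ n = 2(δ/d)² = 2 × (2.319 / 0.30)² = 119.54.
Rounding up, n = 120 per group.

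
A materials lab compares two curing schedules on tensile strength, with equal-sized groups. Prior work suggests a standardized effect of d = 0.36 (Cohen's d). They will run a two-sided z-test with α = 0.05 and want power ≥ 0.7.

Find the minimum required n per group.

n = 96 per group

Set Φ(δ − 1.960) = 0.7; then δ − 1.960 = Φ⁻¹(0.7) = 0.524, giving δ = 2.484.
(For δ > 0 the lower-tail rejection region contributes negligibly to power, so the one-term inversion is standard.)
δ = d·√(n/2) ⇒ n = 2(δ/d)² = 2 × (2.484 / 0.36)² = 95.25.
Round up to the next whole unit.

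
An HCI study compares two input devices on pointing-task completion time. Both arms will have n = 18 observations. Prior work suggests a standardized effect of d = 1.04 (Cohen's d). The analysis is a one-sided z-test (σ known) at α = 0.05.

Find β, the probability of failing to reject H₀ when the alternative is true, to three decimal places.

Noncentrality parameter: δ = d·√(n/2) = 1.04 × √(18/2) = 3.1200
One-sided α = 0.05 → critical value z_{0.05} = 1.645.
Power = Φ(δ − 1.645) = Φ(1.475) = 0.9299.
Type II error: β = 1 − power = 1 − 0.9299 = 0.0701.

β ≈ 0.070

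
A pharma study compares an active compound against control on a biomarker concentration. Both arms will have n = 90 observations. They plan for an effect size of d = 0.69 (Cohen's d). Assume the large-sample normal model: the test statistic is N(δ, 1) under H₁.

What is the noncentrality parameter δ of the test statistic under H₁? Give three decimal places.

δ = d·√(n/2) = 0.69 × √(90/2) = 4.6287

δ ≈ 4.629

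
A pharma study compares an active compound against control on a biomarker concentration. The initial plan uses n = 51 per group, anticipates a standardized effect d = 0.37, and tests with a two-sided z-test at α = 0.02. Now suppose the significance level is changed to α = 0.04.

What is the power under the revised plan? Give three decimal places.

Power ≈ 0.427

δ = d·√(n/2) = 0.37 × √(51/2) = 1.8684 (unchanged). New critical value: z_{0.02} = 2.054.
Revised power = Φ(δ − 2.054) + Φ(−δ − 2.054) = Φ(-0.185) + Φ(-3.922) = 0.4265 + 0.0000 = 0.4265.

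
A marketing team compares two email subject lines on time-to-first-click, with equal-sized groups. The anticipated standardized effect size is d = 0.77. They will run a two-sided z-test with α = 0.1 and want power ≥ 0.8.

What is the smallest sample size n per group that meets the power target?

Set Φ(δ − 1.645) = 0.8; then δ − 1.645 = Φ⁻¹(0.8) = 0.842, giving δ = 2.486.
(For δ > 0 the lower-tail rejection region contributes negligibly to power, so the one-term inversion is standard.)
δ = d·√(n/2) ⇒ n = 2(δ/d)² = 2 × (2.486 / 0.77)² = 20.86.
Round up to the next whole unit.

n = 21 per group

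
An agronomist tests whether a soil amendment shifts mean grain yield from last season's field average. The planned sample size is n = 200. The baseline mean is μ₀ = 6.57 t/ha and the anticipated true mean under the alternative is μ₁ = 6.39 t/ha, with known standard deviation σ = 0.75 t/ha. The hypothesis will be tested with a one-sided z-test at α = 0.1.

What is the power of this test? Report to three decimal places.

Standardized effect: d = |μ₁ − μ₀| / σ = |6.39 − 6.57| / 0.75 = 0.2400
Noncentrality parameter: δ = d·√n = 0.2400 × √200 = 3.3941
Critical value for a one-sided test at α = 0.1: z_α = 1.282.
Power = Φ(δ − 1.282) = Φ(2.113) = 0.9827.

Power ≈ 0.983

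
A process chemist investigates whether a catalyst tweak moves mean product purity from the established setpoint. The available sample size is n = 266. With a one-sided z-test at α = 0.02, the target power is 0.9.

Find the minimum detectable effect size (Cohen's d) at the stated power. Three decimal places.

d ≈ 0.205

Required noncentrality: δ = z_{0.02} + z_{0.10} = 2.054 + 1.282 = 3.335.
δ = d·√n ⇒ d = δ/√n = 3.335/√266 = 0.2045.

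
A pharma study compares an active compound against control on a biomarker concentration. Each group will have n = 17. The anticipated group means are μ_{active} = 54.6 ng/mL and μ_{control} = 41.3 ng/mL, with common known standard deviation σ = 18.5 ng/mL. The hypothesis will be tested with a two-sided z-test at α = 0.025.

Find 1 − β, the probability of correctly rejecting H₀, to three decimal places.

Standardized effect: d = |μ_{active} − μ_{control}| / σ = |54.6 − 41.3| / 18.5 = 0.7189
Noncentrality parameter: δ = d·√(n/2) = 0.7189 × √(17/2) = 2.0960
Critical value for a two-sided test at α = 0.025: z_{α/2} = 2.241.
Power = Φ(δ − 2.241) + Φ(−δ − 2.241) = Φ(-0.145) + Φ(-4.337) = 0.4422 + 0.0000 = 0.4422.

Power ≈ 0.442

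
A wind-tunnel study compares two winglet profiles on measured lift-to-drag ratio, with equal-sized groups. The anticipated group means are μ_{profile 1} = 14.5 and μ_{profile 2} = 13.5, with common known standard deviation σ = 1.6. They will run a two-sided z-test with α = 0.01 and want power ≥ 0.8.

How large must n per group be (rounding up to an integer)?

n = 60 per group

Standardized effect: d = |μ_{profile 1} − μ_{profile 2}| / σ = |14.5 − 13.5| / 1.6 = 0.6250
For power 0.8 need Φ(δ − z_{0.005}) = 0.8, so δ = z_{0.005} + z_{0.20} = 2.576 + 0.842 = 3.417.
(For δ > 0 the lower-tail rejection region contributes negligibly to power, so the one-term inversion is standard.)
δ = d·√(n/2) ⇒ n = 2(δ/d)² = 2 × (3.417 / 0.6250)² = 59.80.
Round up to the next whole unit.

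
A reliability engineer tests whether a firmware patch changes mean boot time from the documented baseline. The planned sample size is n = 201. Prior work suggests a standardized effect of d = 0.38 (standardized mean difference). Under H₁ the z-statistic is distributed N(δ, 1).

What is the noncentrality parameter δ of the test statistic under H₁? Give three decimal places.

δ ≈ 5.387

δ = d·√n = 0.38 × √201 = 5.3874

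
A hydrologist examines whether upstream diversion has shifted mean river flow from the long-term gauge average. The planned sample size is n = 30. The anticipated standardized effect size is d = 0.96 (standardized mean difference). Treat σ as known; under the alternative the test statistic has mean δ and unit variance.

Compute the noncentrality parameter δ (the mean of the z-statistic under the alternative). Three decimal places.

The noncentrality parameter scales effect size by the design's sample-size factor: δ = d·√n = 0.96 × √30 = 5.2581

δ ≈ 5.258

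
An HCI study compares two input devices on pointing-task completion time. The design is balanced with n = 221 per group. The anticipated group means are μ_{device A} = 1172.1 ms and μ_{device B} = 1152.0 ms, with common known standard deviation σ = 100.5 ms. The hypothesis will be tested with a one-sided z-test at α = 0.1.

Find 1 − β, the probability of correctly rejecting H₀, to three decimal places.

Standardized effect: d = |μ_{device A} − μ_{device B}| / σ = |1172.1 − 1152.0| / 100.5 = 0.2000
Noncentrality parameter: δ = d·√(n/2) = 0.2000 × √(221/2) = 2.1024
One-sided α = 0.1 → critical value z_{0.1} = 1.282.
Power = P(Z > 1.282 − δ) = Φ(0.821) = 0.7941.

Power ≈ 0.794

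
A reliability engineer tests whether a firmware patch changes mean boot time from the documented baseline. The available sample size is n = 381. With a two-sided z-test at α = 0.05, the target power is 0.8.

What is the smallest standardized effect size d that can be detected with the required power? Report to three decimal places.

Required noncentrality: δ = z_{0.025} + z_{0.20} = 1.960 + 0.842 = 2.802.
(The second rejection-region term Φ(−δ − z_{α/2}) is negligible and dropped.)
δ = d·√n ⇒ d = δ/√n = 2.802/√381 = 0.1435.

d ≈ 0.144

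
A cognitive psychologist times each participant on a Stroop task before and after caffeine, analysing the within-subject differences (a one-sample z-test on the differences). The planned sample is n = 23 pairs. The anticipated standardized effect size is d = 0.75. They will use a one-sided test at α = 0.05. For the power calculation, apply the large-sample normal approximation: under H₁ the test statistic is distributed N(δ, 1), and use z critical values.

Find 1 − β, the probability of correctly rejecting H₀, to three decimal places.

Power ≈ 0.975

Noncentrality parameter: δ = d·√n = 0.75 × √23 = 3.5969
One-sided α = 0.05 → critical value z_{0.05} = 1.645.
Power = Φ(δ − 1.645) = Φ(1.952) = 0.9745.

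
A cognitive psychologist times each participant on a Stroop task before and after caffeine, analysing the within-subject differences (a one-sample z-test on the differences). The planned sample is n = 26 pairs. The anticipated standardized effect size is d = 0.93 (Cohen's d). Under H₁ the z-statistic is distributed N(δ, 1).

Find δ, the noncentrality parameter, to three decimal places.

The noncentrality parameter scales effect size by the design's sample-size factor: δ = d·√n = 0.93 × √26 = 4.7421

δ ≈ 4.742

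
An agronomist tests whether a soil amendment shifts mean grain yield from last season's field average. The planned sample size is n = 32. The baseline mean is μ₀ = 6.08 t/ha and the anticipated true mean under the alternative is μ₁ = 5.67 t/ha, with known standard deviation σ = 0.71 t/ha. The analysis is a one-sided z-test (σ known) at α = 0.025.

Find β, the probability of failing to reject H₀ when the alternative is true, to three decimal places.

β ≈ 0.096

Standardized effect: d = |μ₁ − μ₀| / σ = |5.67 − 6.08| / 0.71 = 0.5775
Noncentrality parameter: δ = d·√n = 0.5775 × √32 = 3.2666
Critical value for a one-sided test at α = 0.025: z_α = 1.960.
Power = Φ(δ − 1.960) = Φ(1.307) = 0.9043.
Type II error: β = 1 − power = 1 − 0.9043 = 0.0957.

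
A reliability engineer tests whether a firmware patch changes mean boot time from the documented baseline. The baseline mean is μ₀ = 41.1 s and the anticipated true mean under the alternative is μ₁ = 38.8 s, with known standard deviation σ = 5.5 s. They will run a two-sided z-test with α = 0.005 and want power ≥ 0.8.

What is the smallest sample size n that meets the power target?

Standardized effect: d = |μ₁ − μ₀| / σ = |38.8 − 41.1| / 5.5 = 0.4182
For power 0.8 need Φ(δ − z_{0.0025}) = 0.8, so δ = z_{0.0025} + z_{0.20} = 2.807 + 0.842 = 3.649.
(For δ > 0 the lower-tail rejection region contributes negligibly to power, so the one-term inversion is standard.)
δ = d·√n ⇒ n = (δ/d)² = (3.649 / 0.4182)² = 76.13.
Rounding up, n = 77.

n = 77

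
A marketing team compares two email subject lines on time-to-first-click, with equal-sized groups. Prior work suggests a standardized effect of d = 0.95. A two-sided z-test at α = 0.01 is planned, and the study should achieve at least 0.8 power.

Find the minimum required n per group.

Set Φ(δ − 2.576) = 0.8; then δ − 2.576 = Φ⁻¹(0.8) = 0.842, giving δ = 3.417.
(For δ > 0 the lower-tail rejection region contributes negligibly to power, so the one-term inversion is standard.)
δ = d·√(n/2) ⇒ n = 2(δ/d)² = 2 × (3.417 / 0.95)² = 25.88.
Round up to the next whole unit.

n = 26 per group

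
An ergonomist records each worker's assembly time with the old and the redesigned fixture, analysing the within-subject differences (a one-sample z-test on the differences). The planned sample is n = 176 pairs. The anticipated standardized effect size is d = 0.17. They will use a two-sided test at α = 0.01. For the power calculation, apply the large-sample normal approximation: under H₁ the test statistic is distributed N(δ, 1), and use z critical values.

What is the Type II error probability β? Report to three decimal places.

Noncentrality parameter: δ = d·√n = 0.17 × √176 = 2.2553
Two-sided α = 0.01 → critical value z_{0.005} = 2.576.
Power = Φ(δ − 2.576) + Φ(−δ − 2.576) = Φ(-0.321) + Φ(-4.831) = 0.3743 + 0.0000 = 0.3743.
Type II error: β = 1 − power = 1 − 0.3743 = 0.6257.

β ≈ 0.626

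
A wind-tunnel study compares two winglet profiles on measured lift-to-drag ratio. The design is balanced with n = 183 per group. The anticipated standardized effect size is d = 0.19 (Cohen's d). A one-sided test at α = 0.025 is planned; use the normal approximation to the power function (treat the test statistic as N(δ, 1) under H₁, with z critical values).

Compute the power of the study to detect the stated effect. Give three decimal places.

Power ≈ 0.443

Noncentrality parameter: δ = d·√(n/2) = 0.19 × √(183/2) = 1.8175
One-sided α = 0.025 → critical value z_{0.025} = 1.960.
Power = Φ(δ − 1.960) = Φ(-0.143) = 0.4433.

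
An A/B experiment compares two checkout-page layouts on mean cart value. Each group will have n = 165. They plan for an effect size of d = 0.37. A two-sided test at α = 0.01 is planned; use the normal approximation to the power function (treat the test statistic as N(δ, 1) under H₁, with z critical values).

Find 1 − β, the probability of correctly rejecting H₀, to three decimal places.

Noncentrality parameter: δ = d·√(n/2) = 0.37 × √(165/2) = 3.3607
Two-sided α = 0.01 → critical value z_{0.005} = 2.576.
Power = Φ(δ − 2.576) + Φ(−δ − 2.576) = Φ(0.785) + Φ(-5.937) = 0.7837 + 0.0000 = 0.7837.

Power ≈ 0.784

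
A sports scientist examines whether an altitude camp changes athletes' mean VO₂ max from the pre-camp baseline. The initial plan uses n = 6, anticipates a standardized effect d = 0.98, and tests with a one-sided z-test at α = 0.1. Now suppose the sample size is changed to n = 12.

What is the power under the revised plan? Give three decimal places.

Power ≈ 0.983

With n = 12: δ = d·√n = 0.98 × √12 = 3.3948. Critical value z_{0.1} = 1.282.
Revised power = Φ(δ − 1.282) = Φ(2.113) = 0.9827.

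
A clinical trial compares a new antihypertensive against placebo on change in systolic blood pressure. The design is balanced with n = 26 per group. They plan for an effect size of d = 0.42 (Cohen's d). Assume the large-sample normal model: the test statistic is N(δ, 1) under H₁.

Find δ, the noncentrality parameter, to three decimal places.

δ ≈ 1.514

The noncentrality parameter scales effect size by the design's sample-size factor: δ = d·√(n/2) = 0.42 × √(26/2) = 1.5143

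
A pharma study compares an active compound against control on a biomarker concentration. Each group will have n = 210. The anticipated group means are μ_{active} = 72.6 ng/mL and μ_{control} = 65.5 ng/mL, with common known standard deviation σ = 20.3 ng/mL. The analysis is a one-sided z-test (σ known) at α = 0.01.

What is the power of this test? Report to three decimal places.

Power ≈ 0.896

Standardized effect: d = |μ_{active} − μ_{control}| / σ = |72.6 − 65.5| / 20.3 = 0.3498
Noncentrality parameter: δ = d·√(n/2) = 0.3498 × √(210/2) = 3.5839
Critical value for a one-sided test at α = 0.01: z_α = 2.326.
Power = P(Z > 2.326 − δ) = Φ(1.258) = 0.8957.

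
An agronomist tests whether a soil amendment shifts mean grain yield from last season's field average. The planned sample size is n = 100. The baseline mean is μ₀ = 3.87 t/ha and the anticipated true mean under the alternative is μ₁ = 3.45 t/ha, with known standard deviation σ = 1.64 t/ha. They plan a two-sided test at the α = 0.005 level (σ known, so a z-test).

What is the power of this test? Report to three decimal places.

Standardized effect: d = |μ₁ − μ₀| / σ = |3.45 − 3.87| / 1.64 = 0.2561
Noncentrality parameter: δ = d·√n = 0.2561 × √100 = 2.5610
Critical value for a two-sided test at α = 0.005: z_{α/2} = 2.807.
Power = Φ(δ − 2.807) + Φ(−δ − 2.807) = Φ(-0.246) + Φ(-5.368) = 0.4028 + 0.0000 = 0.4028.

Power ≈ 0.403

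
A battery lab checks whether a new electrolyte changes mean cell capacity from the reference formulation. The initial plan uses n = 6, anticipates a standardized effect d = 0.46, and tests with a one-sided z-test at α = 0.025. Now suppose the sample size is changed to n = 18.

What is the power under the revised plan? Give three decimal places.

With n = 18: δ = d·√n = 0.46 × √18 = 1.9516. Critical value z_{0.025} = 1.960.
Revised power = P(Z > 1.960 − δ) = Φ(-0.008) = 0.4967.

Power ≈ 0.497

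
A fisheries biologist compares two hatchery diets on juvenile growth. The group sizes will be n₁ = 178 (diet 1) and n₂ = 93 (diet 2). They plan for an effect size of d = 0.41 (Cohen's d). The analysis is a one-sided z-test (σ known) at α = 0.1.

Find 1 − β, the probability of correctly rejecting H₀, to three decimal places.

Noncentrality parameter: δ = d / √(1/n₁ + 1/n₂) = 0.41 / √(1/178 + 1/93) = 3.2044
Critical value for a one-sided test at α = 0.1: z_α = 1.282.
Power = P(Z > 1.282 − δ) = Φ(1.923) = 0.9728.

Power ≈ 0.973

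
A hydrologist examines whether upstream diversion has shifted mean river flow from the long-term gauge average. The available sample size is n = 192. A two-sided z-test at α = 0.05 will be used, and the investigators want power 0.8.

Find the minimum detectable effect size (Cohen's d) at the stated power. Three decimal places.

d ≈ 0.202

Need Φ(δ − 1.960) = 0.8, so δ = 1.960 + 0.842 = 2.802.
(Lower-tail contribution to power is negligible for δ > 0.)
δ = d·√n ⇒ d = δ/√n = 2.802/√192 = 0.2022.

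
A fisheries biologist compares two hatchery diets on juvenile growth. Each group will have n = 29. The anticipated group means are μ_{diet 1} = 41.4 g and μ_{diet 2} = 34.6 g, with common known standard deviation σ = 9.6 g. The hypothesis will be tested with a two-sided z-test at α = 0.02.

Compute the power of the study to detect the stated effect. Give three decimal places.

Standardized effect: d = |μ_{diet 1} − μ_{diet 2}| / σ = |41.4 − 34.6| / 9.6 = 0.7083
Noncentrality parameter: δ = d·√(n/2) = 0.7083 × √(29/2) = 2.6973
Two-sided α = 0.02 → critical value z_{0.01} = 2.326.
Power = Φ(δ − 2.326) + Φ(−δ − 2.326) = Φ(0.371) + Φ(-5.024) = 0.6446 + 0.0000 = 0.6446.

Power ≈ 0.645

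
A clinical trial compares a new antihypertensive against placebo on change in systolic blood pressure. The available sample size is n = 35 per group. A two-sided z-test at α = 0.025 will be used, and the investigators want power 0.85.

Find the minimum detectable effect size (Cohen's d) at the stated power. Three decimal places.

Required noncentrality: δ = z_{0.0125} + z_{0.15} = 2.241 + 1.036 = 3.278.
(Lower-tail contribution to power is negligible for δ > 0.)
δ = d·√(n/2) ⇒ d = δ/√(n/2) = 3.278/√(35/2) = 0.7836.

d ≈ 0.784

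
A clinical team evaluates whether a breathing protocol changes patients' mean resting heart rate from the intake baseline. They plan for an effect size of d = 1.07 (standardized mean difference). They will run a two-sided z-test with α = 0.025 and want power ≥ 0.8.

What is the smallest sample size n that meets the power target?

For power 0.8 need Φ(δ − z_{0.0125}) = 0.8, so δ = z_{0.0125} + z_{0.20} = 2.241 + 0.842 = 3.083.
(Ignoring the negligible lower-tail rejection probability gives the usual closed-form inversion.)
δ = d·√n ⇒ n = (δ/d)² = (3.083 / 1.07)² = 8.30.
Round up to the next whole unit.

n = 9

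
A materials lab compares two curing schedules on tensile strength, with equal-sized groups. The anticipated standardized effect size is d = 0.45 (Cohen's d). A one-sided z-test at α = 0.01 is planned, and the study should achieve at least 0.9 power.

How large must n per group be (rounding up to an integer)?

n = 129 per group

For power 0.9 need Φ(δ − z_{0.01}) = 0.9, so δ = z_{0.01} + z_{0.10} = 2.326 + 1.282 = 3.608.
δ = d·√(n/2) ⇒ n = 2(δ/d)² = 2 × (3.608 / 0.45)² = 128.56.
Round up to the next whole unit.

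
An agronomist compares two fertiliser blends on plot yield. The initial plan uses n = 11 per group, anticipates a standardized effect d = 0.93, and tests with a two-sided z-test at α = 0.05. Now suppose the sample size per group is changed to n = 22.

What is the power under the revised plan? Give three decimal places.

With n = 22 per group: δ = d·√(n/2) = 0.93 × √(22/2) = 3.0845. Critical value z_{0.025} = 1.960.
Revised power = Φ(δ − 1.960) + Φ(−δ − 1.960) = Φ(1.124) + Φ(-5.044) = 0.8696 + 0.0000 = 0.8696.

Power ≈ 0.870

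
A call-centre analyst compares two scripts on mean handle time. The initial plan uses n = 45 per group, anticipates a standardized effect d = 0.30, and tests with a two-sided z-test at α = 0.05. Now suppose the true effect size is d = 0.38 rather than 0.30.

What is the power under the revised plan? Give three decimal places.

Power ≈ 0.438

With d = 0.38: δ = d·√(n/2) = 0.38 × √(45/2) = 1.8025. Critical value z_{0.025} = 1.960.
Revised power = Φ(δ − 1.960) + Φ(−δ − 1.960) = Φ(-0.157) + Φ(-3.762) = 0.4374 + 0.0001 = 0.4375.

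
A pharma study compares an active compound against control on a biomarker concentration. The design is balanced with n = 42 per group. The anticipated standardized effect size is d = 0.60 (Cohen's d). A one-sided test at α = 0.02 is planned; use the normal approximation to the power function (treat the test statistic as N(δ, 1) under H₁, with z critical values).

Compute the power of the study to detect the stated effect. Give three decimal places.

Power ≈ 0.757

Noncentrality parameter: δ = d·√(n/2) = 0.60 × √(42/2) = 2.7495
Critical value for a one-sided test at α = 0.02: z_α = 2.054.
Power = Φ(δ − 2.054) = Φ(0.696) = 0.7567.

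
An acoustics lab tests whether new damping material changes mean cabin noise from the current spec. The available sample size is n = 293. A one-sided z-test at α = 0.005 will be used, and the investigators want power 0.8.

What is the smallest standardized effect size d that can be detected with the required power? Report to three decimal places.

d ≈ 0.200

Required noncentrality: δ = z_{0.005} + z_{0.20} = 2.576 + 0.842 = 3.417.
δ = d·√n ⇒ d = δ/√n = 3.417/√293 = 0.1996.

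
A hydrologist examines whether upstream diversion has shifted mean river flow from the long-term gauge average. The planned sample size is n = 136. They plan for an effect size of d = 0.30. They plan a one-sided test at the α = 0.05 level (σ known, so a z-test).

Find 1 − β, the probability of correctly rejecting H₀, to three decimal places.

Power ≈ 0.968

Noncentrality parameter: δ = d·√n = 0.30 × √136 = 3.4986
One-sided α = 0.05 → critical value z_{0.05} = 1.645.
Power = Φ(δ − 1.645) = Φ(1.854) = 0.9681.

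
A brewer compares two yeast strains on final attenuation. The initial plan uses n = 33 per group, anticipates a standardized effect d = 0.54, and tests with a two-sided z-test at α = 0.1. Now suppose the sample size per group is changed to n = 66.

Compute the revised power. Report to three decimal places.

With n = 66 per group: δ = d·√(n/2) = 0.54 × √(66/2) = 3.1021. Critical value z_{0.05} = 1.645.
Revised power = Φ(δ − 1.645) + Φ(−δ − 1.645) = Φ(1.457) + Φ(-4.747) = 0.9275 + 0.0000 = 0.9275.

Power ≈ 0.927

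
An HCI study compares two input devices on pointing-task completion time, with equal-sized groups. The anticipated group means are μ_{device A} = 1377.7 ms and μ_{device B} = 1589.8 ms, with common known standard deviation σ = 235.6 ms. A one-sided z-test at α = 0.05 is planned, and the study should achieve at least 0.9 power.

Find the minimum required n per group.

Standardized effect: d = |μ_{device A} − μ_{device B}| / σ = |1377.7 − 1589.8| / 235.6 = 0.9003
Set Φ(δ − 1.645) = 0.9; then δ − 1.645 = Φ⁻¹(0.9) = 1.282, giving δ = 2.926.
δ = d·√(n/2) ⇒ n = 2(δ/d)² = 2 × (2.926 / 0.9003)² = 21.13.
Round up to the next whole unit.

n = 22 per group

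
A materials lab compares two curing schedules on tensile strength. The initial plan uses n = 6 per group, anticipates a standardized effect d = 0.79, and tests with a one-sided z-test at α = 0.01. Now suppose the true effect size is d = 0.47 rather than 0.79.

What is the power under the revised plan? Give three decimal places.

With d = 0.47: δ = d·√(n/2) = 0.47 × √(6/2) = 0.8141. Critical value z_{0.01} = 2.326.
Revised power = P(Z > 2.326 − δ) = Φ(-1.512) = 0.0652.

Power ≈ 0.065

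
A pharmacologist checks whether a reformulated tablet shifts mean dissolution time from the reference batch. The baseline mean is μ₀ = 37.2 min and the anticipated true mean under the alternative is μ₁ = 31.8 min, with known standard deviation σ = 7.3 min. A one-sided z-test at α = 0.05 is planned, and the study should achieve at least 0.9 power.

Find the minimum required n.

n = 16

Standardized effect: d = |μ₁ − μ₀| / σ = |31.8 − 37.2| / 7.3 = 0.7397
Set Φ(δ − 1.645) = 0.9; then δ − 1.645 = Φ⁻¹(0.9) = 1.282, giving δ = 2.926.
δ = d·√n ⇒ n = (δ/d)² = (2.926 / 0.7397)² = 15.65.
Round up to the next whole unit.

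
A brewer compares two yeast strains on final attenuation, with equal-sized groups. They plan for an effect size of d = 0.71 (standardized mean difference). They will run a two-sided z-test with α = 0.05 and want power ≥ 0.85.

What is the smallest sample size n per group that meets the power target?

n = 36 per group

Set Φ(δ − 1.960) = 0.85; then δ − 1.960 = Φ⁻¹(0.85) = 1.036, giving δ = 2.996.
(For δ > 0 the lower-tail rejection region contributes negligibly to power, so the one-term inversion is standard.)
δ = d·√(n/2) ⇒ n = 2(δ/d)² = 2 × (2.996 / 0.71)² = 35.62.
Round up to the next whole unit.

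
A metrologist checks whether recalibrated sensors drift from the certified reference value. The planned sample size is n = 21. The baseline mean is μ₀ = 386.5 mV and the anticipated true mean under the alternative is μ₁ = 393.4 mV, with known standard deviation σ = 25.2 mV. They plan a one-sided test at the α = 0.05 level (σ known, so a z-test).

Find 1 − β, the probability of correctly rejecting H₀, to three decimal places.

Standardized effect: d = |μ₁ − μ₀| / σ = |393.4 − 386.5| / 25.2 = 0.2738
Noncentrality parameter: δ = d·√n = 0.2738 × √21 = 1.2548
One-sided α = 0.05 → critical value z_{0.05} = 1.645.
Power = Φ(δ − 1.645) = Φ(-0.390) = 0.3482.

Power ≈ 0.348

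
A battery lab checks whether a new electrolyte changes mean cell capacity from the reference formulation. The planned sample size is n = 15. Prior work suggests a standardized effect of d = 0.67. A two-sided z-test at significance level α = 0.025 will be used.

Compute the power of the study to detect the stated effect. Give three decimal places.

Noncentrality parameter: δ = d·√n = 0.67 × √15 = 2.5949
Two-sided α = 0.025 → critical value z_{0.0125} = 2.241.
Power = Φ(δ − 2.241) + Φ(−δ − 2.241) = Φ(0.353) + Φ(-4.836) = 0.6381 + 0.0000 = 0.6381.

Power ≈ 0.638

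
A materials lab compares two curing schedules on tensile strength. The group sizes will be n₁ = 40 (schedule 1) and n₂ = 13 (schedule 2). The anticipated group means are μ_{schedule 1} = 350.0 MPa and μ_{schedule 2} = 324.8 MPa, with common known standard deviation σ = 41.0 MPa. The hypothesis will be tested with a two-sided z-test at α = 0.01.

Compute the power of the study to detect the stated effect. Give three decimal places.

Power ≈ 0.258

Standardized effect: d = |μ_{schedule 1} − μ_{schedule 2}| / σ = |350.0 − 324.8| / 41.0 = 0.6146
Noncentrality parameter: δ = d / √(1/n₁ + 1/n₂) = 0.6146 / √(1/40 + 1/13) = 1.9252
Two-sided α = 0.01 → critical value z_{0.005} = 2.576.
Power = Φ(δ − 2.576) + Φ(−δ − 2.576) = Φ(-0.651) + Φ(-4.501) = 0.2576 + 0.0000 = 0.2577.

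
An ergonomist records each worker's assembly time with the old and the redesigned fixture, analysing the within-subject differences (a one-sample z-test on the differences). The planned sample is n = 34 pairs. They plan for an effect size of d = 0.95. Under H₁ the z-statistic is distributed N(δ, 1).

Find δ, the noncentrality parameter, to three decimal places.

The noncentrality parameter scales effect size by the design's sample-size factor: δ = d·√n = 0.95 × √34 = 5.5394

δ ≈ 5.539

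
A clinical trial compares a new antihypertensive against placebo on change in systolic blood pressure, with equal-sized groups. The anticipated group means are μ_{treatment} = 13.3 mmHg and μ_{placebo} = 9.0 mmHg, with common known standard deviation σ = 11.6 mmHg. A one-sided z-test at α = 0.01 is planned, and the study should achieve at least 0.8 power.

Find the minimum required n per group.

n = 147 per group

Standardized effect: d = |μ_{treatment} − μ_{placebo}| / σ = |13.3 − 9.0| / 11.6 = 0.3707
For power 0.8 need Φ(δ − z_{0.01}) = 0.8, so δ = z_{0.01} + z_{0.20} = 2.326 + 0.842 = 3.168.
δ = d·√(n/2) ⇒ n = 2(δ/d)² = 2 × (3.168 / 0.3707)² = 146.07.
Round up to the next whole unit.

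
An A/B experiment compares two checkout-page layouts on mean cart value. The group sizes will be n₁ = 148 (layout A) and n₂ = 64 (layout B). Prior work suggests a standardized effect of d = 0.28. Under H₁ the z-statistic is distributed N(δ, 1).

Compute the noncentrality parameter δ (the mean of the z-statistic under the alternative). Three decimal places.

δ ≈ 1.872

δ = d / √(1/n₁ + 1/n₂) = 0.28 / √(1/148 + 1/64) = 1.8716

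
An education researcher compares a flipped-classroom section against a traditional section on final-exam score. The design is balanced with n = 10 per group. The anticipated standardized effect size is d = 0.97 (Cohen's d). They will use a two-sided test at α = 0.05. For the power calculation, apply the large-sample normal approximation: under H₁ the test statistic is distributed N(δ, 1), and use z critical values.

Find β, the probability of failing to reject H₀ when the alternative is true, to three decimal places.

Noncentrality parameter: δ = d·√(n/2) = 0.97 × √(10/2) = 2.1690
Critical value for a two-sided test at α = 0.05: z_{α/2} = 1.960.
Power = Φ(δ − 1.960) + Φ(−δ − 1.960) = Φ(0.209) + Φ(-4.129) = 0.5828 + 0.0000 = 0.5828.
Type II error: β = 1 − power = 1 − 0.5828 = 0.4172.

β ≈ 0.417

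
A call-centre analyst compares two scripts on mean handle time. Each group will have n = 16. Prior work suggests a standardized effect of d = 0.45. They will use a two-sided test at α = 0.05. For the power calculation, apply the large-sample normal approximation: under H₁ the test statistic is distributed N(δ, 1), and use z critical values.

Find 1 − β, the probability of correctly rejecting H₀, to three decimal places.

Noncentrality parameter: δ = d·√(n/2) = 0.45 × √(16/2) = 1.2728
Two-sided α = 0.05 → critical value z_{0.025} = 1.960.
Power = Φ(δ − 1.960) + Φ(−δ − 1.960) = Φ(-0.687) + Φ(-3.233) = 0.2460 + 0.0006 = 0.2466.

Power ≈ 0.247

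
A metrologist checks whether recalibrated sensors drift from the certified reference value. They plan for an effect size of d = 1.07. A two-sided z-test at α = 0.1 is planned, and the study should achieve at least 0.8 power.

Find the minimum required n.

Set Φ(δ − 1.645) = 0.8; then δ − 1.645 = Φ⁻¹(0.8) = 0.842, giving δ = 2.486.
(Ignoring the negligible lower-tail rejection probability gives the usual closed-form inversion.)
δ = d·√n ⇒ n = (δ/d)² = (2.486 / 1.07)² = 5.40.
Round up to the next whole unit.

n = 6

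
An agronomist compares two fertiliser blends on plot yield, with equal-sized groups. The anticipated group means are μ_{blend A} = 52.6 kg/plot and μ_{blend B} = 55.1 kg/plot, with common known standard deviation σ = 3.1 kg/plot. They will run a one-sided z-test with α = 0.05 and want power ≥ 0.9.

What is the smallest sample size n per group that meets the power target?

n = 27 per group

Standardized effect: d = |μ_{blend A} − μ_{blend B}| / σ = |52.6 − 55.1| / 3.1 = 0.8065
For power 0.9 need Φ(δ − z_{0.05}) = 0.9, so δ = z_{0.05} + z_{0.10} = 1.645 + 1.282 = 2.926.
δ = d·√(n/2) ⇒ n = 2(δ/d)² = 2 × (2.926 / 0.8065)² = 26.34.
Round up to the next whole unit.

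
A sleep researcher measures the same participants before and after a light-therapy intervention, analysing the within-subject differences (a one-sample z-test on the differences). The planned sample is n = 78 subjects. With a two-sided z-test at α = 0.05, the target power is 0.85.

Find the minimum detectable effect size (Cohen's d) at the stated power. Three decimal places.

Required noncentrality: δ = z_{0.025} + z_{0.15} = 1.960 + 1.036 = 2.996.
(The second rejection-region term Φ(−δ − z_{α/2}) is negligible and dropped.)
δ = d·√n ⇒ d = δ/√n = 2.996/√78 = 0.3393.

d ≈ 0.339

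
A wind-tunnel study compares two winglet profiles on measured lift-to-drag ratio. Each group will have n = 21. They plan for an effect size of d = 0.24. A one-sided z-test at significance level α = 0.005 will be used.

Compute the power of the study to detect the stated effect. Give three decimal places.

Noncentrality parameter: δ = d·√(n/2) = 0.24 × √(21/2) = 0.7777
Critical value for a one-sided test at α = 0.005: z_α = 2.576.
Power = P(Z > 2.576 − δ) = Φ(-1.798) = 0.0361.

Power ≈ 0.036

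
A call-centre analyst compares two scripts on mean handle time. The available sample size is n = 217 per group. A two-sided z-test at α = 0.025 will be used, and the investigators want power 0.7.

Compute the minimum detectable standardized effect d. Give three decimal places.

d ≈ 0.266

Need Φ(δ − 2.241) = 0.7, so δ = 2.241 + 0.524 = 2.766.
(The second rejection-region term Φ(−δ − z_{α/2}) is negligible and dropped.)
δ = d·√(n/2) ⇒ d = δ/√(n/2) = 2.766/√(217/2) = 0.2655.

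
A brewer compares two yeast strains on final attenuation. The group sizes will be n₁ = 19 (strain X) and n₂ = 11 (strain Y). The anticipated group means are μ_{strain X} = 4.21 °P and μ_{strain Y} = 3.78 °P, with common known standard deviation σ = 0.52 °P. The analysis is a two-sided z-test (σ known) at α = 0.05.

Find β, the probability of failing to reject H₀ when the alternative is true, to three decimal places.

β ≈ 0.412

Standardized effect: d = |μ_{strain X} − μ_{strain Y}| / σ = |4.21 − 3.78| / 0.52 = 0.8269
Noncentrality parameter: δ = d / √(1/n₁ + 1/n₂) = 0.8269 / √(1/19 + 1/11) = 2.1826
Critical value for a two-sided test at α = 0.05: z_{α/2} = 1.960.
Power = Φ(δ − 1.960) + Φ(−δ − 1.960) = Φ(0.223) + Φ(-4.143) = 0.5881 + 0.0000 = 0.5881.
Type II error: β = 1 − power = 1 − 0.5881 = 0.4119.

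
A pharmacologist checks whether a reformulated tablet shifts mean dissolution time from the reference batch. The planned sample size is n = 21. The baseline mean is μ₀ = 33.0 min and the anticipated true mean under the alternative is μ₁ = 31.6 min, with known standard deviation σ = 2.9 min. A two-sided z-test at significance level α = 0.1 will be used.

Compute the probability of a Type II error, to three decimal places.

Standardized effect: d = |μ₁ − μ₀| / σ = |31.6 − 33.0| / 2.9 = 0.4828
Noncentrality parameter: δ = d·√n = 0.4828 × √21 = 2.2123
Critical value for a two-sided test at α = 0.1: z_{α/2} = 1.645.
Power = Φ(δ − 1.645) + Φ(−δ − 1.645) = Φ(0.567) + Φ(-3.857) = 0.7148 + 0.0001 = 0.7148.
Type II error: β = 1 − power = 1 − 0.7148 = 0.2852.

β ≈ 0.285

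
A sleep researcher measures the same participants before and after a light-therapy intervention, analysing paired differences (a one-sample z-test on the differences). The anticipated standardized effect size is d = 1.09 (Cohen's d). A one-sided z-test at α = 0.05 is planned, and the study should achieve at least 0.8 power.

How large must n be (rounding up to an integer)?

For power 0.8 need Φ(δ − z_{0.05}) = 0.8, so δ = z_{0.05} + z_{0.20} = 1.645 + 0.842 = 2.486.
δ = d·√n ⇒ n = (δ/d)² = (2.486 / 1.09)² = 5.20.
Rounding up, n = 6.

n = 6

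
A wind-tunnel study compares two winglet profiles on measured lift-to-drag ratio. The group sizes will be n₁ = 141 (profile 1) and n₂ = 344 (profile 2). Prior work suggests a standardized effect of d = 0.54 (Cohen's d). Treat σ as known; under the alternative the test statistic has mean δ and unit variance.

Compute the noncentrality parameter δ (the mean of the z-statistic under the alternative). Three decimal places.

δ ≈ 5.400

The noncentrality parameter scales effect size by the design's sample-size factor: δ = d / √(1/n₁ + 1/n₂) = 0.54 / √(1/141 + 1/344) = 5.4002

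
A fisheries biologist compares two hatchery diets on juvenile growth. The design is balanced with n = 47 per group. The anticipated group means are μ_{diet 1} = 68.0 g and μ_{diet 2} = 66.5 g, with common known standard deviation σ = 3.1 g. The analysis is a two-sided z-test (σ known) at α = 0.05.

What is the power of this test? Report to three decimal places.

Power ≈ 0.650

Standardized effect: d = |μ_{diet 1} − μ_{diet 2}| / σ = |68.0 − 66.5| / 3.1 = 0.4839
Noncentrality parameter: δ = d·√(n/2) = 0.4839 × √(47/2) = 2.3457
Critical value for a two-sided test at α = 0.05: z_{α/2} = 1.960.
Power = Φ(δ − 1.960) + Φ(−δ − 1.960) = Φ(0.386) + Φ(-4.306) = 0.6501 + 0.0000 = 0.6501.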